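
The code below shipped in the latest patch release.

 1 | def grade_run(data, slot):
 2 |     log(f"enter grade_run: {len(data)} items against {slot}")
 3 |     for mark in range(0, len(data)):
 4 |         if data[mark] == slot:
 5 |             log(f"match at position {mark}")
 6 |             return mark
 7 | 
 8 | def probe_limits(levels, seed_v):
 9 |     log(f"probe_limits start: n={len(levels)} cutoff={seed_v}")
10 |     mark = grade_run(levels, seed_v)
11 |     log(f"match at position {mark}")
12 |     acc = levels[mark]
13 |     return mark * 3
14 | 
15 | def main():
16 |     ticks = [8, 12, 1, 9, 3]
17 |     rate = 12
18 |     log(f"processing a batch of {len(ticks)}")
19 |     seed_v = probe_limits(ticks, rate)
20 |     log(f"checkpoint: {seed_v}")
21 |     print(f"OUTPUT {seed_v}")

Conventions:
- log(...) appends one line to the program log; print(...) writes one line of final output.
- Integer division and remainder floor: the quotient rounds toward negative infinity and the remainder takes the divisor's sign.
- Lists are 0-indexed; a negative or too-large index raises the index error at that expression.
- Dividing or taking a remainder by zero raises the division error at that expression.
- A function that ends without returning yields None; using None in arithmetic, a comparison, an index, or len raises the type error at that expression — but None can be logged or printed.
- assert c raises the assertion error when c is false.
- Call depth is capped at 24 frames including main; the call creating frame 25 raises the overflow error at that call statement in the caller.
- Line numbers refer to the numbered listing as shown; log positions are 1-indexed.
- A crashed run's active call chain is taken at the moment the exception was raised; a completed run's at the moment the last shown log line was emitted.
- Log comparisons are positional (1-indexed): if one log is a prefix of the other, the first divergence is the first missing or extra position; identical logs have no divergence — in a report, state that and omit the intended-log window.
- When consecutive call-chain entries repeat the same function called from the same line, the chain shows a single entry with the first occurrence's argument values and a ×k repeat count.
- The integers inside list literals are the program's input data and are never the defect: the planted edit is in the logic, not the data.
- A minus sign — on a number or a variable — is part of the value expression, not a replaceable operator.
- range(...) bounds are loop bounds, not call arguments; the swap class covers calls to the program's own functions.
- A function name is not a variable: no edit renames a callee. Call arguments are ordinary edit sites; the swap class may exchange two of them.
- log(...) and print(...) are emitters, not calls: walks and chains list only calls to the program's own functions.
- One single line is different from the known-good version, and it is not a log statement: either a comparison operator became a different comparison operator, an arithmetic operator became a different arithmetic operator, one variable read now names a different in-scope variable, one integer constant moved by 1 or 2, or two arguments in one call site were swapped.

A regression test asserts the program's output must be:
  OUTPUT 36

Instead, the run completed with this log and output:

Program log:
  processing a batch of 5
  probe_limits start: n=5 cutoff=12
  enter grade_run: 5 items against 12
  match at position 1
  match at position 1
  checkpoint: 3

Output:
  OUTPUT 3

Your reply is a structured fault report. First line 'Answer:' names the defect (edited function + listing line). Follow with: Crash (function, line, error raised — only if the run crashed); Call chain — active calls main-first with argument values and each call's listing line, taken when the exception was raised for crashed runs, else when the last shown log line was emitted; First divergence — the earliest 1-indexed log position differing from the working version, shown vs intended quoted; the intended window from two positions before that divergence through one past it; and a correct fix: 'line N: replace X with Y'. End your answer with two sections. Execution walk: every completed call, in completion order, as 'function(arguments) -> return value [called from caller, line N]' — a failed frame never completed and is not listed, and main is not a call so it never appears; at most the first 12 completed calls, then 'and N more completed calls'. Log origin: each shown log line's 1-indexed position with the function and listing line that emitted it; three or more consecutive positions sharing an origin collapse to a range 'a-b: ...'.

Answer: the defect is in probe_limits at line 13.
Key fact: At log position 6 the runs split — shown 'checkpoint: 3', but the working version logs 'checkpoint: 36'.
Call chain: main.
First divergence: position 6 — shown 'checkpoint: 3', intended 'checkpoint: 36'.
Intended log window:
  4: match at position 1
  5: match at position 1
  6: checkpoint: 36
Execution walk:
  grade_run([8, 12, 1, 9, 3], 12) -> 1  [called from probe_limits, line 10]
  probe_limits([8, 12, 1, 9, 3], 12) -> 3  [called from main, line 19]
Log origins:
  1: from main, line 18
  2: from probe_limits, line 9
  3: from grade_run, line 2
  4: from grade_run, line 5
  5: from probe_limits, line 11
  6: from main, line 20
A correct fix: line 13: replace `mark` with `acc`.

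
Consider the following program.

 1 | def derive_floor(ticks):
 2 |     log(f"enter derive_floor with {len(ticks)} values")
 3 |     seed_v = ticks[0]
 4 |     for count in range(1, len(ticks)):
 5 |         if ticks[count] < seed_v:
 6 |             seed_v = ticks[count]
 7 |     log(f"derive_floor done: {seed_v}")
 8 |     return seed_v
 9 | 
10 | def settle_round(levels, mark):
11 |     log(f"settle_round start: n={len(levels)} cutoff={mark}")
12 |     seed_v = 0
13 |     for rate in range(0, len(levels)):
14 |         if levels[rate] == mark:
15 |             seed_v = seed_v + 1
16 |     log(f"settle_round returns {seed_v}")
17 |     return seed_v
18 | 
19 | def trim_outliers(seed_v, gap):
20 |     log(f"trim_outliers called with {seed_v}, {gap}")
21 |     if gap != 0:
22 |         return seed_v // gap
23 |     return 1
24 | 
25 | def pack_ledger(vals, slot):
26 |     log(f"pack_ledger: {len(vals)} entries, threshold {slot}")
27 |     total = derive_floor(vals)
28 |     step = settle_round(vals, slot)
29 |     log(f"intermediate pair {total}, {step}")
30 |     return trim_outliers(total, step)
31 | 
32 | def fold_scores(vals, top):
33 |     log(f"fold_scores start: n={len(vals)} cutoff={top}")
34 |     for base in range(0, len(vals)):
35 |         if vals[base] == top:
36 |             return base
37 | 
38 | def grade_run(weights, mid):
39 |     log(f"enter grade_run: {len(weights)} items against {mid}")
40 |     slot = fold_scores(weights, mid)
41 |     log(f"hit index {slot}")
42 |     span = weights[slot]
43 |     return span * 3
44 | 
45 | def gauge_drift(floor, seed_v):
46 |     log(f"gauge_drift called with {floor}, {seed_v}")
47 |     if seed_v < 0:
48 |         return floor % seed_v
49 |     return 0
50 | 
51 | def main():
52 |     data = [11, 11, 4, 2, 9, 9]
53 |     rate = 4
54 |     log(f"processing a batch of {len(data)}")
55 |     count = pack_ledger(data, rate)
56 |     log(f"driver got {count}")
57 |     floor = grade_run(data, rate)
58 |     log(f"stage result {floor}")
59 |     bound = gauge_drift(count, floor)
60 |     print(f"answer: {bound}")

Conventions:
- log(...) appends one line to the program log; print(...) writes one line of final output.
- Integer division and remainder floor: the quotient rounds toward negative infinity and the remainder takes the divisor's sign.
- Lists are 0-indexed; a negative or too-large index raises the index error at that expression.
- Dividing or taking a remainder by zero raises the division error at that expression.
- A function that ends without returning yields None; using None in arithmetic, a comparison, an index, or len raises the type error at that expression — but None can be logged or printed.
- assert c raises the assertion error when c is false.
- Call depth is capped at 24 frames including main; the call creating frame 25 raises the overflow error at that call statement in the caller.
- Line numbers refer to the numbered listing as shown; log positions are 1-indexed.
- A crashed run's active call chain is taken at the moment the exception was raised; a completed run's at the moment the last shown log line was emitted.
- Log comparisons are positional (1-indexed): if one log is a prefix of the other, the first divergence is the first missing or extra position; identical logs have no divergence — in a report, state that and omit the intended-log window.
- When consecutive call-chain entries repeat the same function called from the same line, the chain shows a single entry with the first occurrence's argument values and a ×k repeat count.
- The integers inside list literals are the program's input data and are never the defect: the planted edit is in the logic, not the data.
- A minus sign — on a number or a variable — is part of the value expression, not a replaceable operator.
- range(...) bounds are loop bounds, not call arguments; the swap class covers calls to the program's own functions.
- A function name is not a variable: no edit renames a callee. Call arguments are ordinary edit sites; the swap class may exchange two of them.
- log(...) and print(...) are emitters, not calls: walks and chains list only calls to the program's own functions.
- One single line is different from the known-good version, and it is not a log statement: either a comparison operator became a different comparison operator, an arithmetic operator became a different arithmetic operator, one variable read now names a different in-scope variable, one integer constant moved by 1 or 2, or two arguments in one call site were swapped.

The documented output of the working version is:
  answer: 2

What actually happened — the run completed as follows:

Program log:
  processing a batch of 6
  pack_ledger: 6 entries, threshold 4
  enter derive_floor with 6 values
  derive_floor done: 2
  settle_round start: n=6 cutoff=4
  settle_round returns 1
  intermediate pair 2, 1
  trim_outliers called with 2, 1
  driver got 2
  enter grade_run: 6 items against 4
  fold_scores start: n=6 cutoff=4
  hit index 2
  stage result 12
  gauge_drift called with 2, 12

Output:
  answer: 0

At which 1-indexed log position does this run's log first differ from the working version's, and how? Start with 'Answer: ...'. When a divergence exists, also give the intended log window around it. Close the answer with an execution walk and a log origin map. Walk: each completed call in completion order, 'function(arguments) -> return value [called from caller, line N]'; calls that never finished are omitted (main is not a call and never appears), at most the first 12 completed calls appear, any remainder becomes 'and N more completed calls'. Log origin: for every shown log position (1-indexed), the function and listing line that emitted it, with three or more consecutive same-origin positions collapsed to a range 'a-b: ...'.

Answer: none (the log streams are identical).
Execution walk:
  derive_floor([11, 11, 4, 2, 9, 9]) -> 2  [called from pack_ledger, line 27]
  settle_round([11, 11, 4, 2, 9, 9], 4) -> 1  [called from pack_ledger, line 28]
  trim_outliers(2, 1) -> 2  [called from pack_ledger, line 30]
  pack_ledger([11, 11, 4, 2, 9, 9], 4) -> 2  [called from main, line 55]
  fold_scores([11, 11, 4, 2, 9, 9], 4) -> 2  [called from grade_run, line 40]
  grade_run([11, 11, 4, 2, 9, 9], 4) -> 12  [called from main, line 57]
  gauge_drift(2, 12) -> 0  [called from main, line 59]
Log origins:
  1: from main, line 54
  2: from pack_ledger, line 26
  3: from derive_floor, line 2
  4: from derive_floor, line 7
  5: from settle_round, line 11
  6: from settle_round, line 16
  7: from pack_ledger, line 29
  8: from trim_outliers, line 20
  9: from main, line 56
  10: from grade_run, line 39
  11: from fold_scores, line 33
  12: from grade_run, line 41
  13: from main, line 58
  14: from gauge_drift, line 46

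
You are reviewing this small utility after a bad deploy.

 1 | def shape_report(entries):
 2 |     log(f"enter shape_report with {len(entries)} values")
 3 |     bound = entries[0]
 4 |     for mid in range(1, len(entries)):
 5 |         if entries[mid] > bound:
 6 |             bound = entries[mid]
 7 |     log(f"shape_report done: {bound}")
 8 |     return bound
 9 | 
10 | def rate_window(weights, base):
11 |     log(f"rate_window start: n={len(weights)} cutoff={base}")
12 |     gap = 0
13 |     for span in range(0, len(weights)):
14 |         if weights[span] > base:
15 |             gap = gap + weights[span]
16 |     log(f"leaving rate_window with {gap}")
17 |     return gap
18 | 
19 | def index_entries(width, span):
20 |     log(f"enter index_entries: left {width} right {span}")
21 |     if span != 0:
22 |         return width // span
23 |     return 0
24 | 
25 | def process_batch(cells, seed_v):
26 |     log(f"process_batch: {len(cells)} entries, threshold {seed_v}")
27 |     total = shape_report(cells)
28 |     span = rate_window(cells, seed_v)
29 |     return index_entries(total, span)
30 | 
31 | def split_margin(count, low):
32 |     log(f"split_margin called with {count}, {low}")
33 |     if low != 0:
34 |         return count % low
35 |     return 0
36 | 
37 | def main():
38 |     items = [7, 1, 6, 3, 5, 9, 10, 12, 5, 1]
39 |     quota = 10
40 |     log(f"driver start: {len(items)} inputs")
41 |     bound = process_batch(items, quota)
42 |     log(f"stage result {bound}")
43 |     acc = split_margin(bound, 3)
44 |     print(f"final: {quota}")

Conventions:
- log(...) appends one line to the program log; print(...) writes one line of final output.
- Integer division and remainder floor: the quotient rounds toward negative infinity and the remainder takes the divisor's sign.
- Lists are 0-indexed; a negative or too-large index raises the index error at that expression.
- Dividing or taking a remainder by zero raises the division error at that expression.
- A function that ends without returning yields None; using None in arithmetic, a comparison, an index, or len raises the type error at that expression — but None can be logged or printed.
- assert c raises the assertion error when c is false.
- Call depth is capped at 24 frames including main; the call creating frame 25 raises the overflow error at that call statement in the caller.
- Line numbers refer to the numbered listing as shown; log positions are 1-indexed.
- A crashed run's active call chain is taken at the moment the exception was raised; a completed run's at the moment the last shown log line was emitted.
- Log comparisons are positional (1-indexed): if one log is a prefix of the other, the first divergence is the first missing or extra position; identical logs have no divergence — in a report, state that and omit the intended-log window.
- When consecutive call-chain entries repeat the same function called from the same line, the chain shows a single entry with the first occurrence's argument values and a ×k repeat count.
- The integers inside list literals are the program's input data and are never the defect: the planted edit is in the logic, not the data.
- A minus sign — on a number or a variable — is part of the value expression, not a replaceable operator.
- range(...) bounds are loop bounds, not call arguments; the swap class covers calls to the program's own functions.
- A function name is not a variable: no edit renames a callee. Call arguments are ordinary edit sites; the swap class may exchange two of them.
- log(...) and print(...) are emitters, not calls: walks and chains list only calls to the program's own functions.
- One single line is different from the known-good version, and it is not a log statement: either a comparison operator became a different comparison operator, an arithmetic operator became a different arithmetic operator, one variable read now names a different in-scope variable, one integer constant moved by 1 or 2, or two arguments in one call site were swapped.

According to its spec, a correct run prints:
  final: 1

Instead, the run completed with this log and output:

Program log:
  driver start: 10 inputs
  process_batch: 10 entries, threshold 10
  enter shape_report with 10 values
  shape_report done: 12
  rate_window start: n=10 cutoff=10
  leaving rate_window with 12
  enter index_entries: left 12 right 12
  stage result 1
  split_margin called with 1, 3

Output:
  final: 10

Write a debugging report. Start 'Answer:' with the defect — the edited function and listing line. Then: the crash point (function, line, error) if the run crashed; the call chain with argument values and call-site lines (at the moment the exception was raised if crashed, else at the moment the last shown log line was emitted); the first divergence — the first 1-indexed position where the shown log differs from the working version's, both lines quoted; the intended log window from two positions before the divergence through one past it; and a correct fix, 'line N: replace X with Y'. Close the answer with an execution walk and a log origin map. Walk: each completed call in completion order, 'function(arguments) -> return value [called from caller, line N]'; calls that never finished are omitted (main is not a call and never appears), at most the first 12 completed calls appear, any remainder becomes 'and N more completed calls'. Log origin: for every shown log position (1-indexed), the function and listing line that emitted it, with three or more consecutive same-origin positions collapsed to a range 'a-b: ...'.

Answer: the defect is in main at line 44.
Key fact: Log streams are identical — the defect surfaces only in the printed output.
Call chain: main -> split_margin(1, 3) (called at line 43).
First divergence: none (the log streams are identical).
Execution walk:
  shape_report([7, 1, 6, 3, 5, 9, 10, 12, 5, 1]) -> 12  [called from process_batch, line 27]
  rate_window([7, 1, 6, 3, 5, 9, 10, 12, 5, 1], 10) -> 12  [called from process_batch, line 28]
  index_entries(12, 12) -> 1  [called from process_batch, line 29]
  process_batch([7, 1, 6, 3, 5, 9, 10, 12, 5, 1], 10) -> 1  [called from main, line 41]
  split_margin(1, 3) -> 1  [called from main, line 43]
Log origins:
  1: from main, line 40
  2: from process_batch, line 26
  3: from shape_report, line 2
  4: from shape_report, line 7
  5: from rate_window, line 11
  6: from rate_window, line 16
  7: from index_entries, line 20
  8: from main, line 42
  9: from split_margin, line 32
A correct fix: line 44: replace `quota` with `acc`.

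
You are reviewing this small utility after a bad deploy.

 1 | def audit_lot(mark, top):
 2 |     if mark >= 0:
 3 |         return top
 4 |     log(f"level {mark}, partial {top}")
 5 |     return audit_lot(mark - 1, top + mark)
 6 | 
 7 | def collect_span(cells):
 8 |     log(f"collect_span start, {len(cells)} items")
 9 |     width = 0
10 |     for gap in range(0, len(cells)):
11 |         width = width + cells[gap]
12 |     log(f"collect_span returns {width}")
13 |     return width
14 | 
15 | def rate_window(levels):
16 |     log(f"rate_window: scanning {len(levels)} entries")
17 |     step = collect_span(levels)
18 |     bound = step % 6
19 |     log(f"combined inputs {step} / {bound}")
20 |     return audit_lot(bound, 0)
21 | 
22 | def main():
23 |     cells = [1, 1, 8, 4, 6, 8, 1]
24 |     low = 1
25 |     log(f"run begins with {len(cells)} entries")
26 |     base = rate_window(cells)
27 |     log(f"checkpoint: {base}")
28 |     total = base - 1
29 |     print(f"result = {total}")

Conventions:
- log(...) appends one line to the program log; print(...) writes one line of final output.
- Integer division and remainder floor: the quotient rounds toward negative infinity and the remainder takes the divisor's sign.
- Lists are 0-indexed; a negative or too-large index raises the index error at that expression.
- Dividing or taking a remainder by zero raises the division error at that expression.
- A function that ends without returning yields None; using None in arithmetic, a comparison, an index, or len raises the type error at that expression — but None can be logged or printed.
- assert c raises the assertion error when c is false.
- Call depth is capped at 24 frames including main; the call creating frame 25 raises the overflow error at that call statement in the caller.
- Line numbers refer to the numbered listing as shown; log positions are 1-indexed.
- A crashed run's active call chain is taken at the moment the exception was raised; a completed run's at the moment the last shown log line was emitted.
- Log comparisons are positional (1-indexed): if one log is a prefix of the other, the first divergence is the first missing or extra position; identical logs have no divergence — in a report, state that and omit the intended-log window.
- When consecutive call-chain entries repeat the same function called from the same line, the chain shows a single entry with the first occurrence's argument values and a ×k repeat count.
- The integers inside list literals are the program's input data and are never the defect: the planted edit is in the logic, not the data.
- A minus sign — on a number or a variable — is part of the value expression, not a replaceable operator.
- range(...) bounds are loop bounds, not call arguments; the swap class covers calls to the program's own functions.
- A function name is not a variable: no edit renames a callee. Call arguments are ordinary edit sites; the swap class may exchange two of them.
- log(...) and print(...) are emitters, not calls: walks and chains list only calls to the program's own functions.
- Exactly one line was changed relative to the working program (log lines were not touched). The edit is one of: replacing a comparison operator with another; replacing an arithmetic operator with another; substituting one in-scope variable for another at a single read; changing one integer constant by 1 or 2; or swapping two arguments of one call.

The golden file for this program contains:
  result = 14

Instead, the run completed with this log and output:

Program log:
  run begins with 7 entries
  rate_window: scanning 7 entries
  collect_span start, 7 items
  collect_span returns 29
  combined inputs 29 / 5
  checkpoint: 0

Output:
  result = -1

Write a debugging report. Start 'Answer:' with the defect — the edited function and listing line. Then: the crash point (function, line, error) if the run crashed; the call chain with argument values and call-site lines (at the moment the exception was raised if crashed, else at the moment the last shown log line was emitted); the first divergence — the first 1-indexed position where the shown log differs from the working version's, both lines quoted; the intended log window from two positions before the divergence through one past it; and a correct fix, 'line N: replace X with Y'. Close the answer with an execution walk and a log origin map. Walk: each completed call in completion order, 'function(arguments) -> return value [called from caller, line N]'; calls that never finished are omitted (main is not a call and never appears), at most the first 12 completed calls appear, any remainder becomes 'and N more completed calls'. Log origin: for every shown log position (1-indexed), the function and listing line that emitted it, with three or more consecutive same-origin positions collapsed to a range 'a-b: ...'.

Answer: the defect is in audit_lot at line 2.
Core observation: The earliest visible damage is log position 6 — 'checkpoint: 0' rather than the intended 'level 5, partial 0'.
Call chain: main.
First divergence: position 6 — the shown line 'checkpoint: 0' should read 'level 5, partial 0'.
Intended log window:
  4: collect_span returns 29
  5: combined inputs 29 / 5
  6: level 5, partial 0
  7: level 4, partial 5
Execution walk:
  collect_span([1, 1, 8, 4, 6, 8, 1]) -> 29  [called from rate_window, line 17]
  audit_lot(5, 0) -> 0  [called from rate_window, line 20]
  rate_window([1, 1, 8, 4, 6, 8, 1]) -> 0  [called from main, line 26]
Log origins:
  1: emitted by main (line 25)
  2: emitted by rate_window (line 16)
  3: emitted by collect_span (line 8)
  4: emitted by collect_span (line 12)
  5: emitted by rate_window (line 19)
  6: emitted by main (line 27)
A correct fix: line 2: replace `>=` with `<=`.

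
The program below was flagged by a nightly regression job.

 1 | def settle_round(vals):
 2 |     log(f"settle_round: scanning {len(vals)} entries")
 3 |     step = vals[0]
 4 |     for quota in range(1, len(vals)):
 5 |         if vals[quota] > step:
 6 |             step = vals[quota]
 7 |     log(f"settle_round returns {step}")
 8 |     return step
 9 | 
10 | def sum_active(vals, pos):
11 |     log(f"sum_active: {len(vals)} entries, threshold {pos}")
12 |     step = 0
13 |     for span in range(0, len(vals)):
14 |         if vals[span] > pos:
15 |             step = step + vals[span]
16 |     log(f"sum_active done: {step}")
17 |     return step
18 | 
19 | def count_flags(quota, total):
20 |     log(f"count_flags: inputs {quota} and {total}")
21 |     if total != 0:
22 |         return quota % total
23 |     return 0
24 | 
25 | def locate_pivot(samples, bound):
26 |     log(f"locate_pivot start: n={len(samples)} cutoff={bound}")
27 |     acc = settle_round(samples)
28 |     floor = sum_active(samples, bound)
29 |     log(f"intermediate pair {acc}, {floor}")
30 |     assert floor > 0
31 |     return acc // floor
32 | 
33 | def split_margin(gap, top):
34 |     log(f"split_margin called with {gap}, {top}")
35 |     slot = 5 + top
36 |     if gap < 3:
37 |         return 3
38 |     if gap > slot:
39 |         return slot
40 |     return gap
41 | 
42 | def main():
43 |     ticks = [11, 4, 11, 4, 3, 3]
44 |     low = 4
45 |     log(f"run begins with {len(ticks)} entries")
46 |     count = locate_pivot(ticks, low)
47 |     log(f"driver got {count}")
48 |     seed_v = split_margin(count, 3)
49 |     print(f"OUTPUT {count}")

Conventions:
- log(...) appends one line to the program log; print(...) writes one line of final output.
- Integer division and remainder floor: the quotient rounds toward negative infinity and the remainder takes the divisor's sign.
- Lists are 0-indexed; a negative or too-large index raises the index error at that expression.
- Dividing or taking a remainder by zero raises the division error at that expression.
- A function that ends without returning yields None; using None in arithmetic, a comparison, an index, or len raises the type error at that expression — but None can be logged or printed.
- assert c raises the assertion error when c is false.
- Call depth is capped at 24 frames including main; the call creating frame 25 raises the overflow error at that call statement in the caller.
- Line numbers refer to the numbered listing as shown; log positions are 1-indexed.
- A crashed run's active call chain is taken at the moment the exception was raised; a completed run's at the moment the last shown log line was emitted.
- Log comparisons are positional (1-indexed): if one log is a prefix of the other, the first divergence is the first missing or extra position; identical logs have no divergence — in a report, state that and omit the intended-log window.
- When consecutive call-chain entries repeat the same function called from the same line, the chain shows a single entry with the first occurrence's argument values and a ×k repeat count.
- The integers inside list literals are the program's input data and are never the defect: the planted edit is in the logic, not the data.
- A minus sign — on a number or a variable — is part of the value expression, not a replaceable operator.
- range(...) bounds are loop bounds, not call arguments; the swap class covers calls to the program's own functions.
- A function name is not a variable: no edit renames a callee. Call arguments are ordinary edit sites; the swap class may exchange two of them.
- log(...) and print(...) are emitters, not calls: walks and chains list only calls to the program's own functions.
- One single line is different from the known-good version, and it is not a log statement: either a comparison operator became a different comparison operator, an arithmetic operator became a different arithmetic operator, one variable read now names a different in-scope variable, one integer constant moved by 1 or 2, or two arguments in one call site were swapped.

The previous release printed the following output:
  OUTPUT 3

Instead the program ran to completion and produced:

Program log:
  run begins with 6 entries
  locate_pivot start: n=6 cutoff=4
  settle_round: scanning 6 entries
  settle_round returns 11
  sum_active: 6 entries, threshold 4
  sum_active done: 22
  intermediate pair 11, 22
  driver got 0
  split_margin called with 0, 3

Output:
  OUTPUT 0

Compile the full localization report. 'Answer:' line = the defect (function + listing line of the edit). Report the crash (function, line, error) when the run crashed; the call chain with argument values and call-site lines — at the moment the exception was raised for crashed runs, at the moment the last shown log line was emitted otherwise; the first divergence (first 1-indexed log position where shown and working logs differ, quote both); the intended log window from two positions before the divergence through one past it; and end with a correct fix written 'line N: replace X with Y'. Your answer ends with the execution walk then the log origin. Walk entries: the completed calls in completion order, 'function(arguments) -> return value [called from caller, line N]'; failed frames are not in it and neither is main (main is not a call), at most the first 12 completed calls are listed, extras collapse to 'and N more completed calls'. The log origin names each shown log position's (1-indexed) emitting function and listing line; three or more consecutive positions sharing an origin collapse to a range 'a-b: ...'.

Answer: the defect is in main at line 49.
Key observation: Every logged value matches the working version; the printed result is what differs.
Call chain: main -> split_margin(0, 3) (called at line 48).
First divergence: none (the log streams are identical).
Execution walk:
  settle_round([11, 4, 11, 4, 3, 3]) -> 11  [called from locate_pivot, line 27]
  sum_active([11, 4, 11, 4, 3, 3], 4) -> 22  [called from locate_pivot, line 28]
  locate_pivot([11, 4, 11, 4, 3, 3], 4) -> 0  [called from main, line 46]
  split_margin(0, 3) -> 3  [called from main, line 48]
Origin of each log line:
  1: logged in main at line 45
  2: logged in locate_pivot at line 26
  3: logged in settle_round at line 2
  4: logged in settle_round at line 7
  5: logged in sum_active at line 11
  6: logged in sum_active at line 16
  7: logged in locate_pivot at line 29
  8: logged in main at line 47
  9: logged in split_margin at line 34
A correct fix: line 49: replace `count` with `seed_v`.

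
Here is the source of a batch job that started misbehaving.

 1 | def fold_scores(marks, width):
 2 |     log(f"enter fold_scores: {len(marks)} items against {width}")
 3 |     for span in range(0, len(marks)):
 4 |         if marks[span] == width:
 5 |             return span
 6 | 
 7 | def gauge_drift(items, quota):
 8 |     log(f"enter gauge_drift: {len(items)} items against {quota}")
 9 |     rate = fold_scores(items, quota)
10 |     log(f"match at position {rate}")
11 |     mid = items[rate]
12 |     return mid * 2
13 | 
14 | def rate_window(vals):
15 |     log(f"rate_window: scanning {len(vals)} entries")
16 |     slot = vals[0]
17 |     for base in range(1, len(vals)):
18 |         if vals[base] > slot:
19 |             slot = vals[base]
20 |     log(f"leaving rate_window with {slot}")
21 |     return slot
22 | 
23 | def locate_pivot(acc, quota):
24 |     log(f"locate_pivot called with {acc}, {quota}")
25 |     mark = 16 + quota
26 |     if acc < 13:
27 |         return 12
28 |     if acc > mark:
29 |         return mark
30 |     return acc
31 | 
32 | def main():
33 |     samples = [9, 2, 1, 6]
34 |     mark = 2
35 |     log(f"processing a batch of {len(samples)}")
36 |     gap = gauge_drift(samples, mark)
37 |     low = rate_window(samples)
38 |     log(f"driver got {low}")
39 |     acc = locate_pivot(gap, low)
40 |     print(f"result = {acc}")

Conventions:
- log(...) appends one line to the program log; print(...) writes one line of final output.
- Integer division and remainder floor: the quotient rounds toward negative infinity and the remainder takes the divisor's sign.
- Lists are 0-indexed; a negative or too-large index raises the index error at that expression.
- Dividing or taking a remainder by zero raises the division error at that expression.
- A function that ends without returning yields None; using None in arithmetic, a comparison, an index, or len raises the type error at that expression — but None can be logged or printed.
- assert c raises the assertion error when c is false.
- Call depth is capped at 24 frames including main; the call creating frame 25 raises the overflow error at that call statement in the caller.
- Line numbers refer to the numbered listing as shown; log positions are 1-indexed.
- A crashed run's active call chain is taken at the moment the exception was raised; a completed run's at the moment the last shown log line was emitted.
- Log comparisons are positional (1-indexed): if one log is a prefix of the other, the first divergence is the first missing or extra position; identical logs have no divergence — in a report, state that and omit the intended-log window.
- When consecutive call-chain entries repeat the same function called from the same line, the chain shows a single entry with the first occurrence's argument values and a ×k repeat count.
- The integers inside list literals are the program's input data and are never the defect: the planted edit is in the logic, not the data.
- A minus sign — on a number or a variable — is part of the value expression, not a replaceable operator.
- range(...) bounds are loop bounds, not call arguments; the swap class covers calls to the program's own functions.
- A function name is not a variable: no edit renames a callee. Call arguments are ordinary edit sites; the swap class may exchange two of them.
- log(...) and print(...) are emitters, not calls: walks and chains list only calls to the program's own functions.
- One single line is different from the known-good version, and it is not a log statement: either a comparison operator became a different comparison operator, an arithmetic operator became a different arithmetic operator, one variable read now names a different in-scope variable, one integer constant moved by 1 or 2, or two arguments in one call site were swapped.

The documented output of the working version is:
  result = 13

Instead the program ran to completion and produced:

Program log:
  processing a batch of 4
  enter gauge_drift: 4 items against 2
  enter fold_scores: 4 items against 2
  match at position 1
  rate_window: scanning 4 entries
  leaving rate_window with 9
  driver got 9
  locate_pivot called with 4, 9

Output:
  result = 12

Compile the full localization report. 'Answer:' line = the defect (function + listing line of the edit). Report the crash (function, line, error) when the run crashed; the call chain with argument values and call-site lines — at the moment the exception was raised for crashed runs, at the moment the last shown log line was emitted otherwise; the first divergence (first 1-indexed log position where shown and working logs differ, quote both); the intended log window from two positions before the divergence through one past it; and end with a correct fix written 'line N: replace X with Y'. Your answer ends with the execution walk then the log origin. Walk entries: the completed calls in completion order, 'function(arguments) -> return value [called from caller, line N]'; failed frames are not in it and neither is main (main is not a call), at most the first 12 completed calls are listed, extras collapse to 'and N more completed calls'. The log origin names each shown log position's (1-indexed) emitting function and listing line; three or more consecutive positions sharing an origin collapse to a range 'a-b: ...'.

Answer: the defect is in locate_pivot at line 27.
Key fact: No log line changed; the fault shows up purely in the output.
Call chain: main -> locate_pivot(4, 9) (called at line 39).
First divergence: none — the logs agree in full.
Execution walk:
  fold_scores([9, 2, 1, 6], 2) -> 1  [called from gauge_drift, line 9]
  gauge_drift([9, 2, 1, 6], 2) -> 4  [called from main, line 36]
  rate_window([9, 2, 1, 6]) -> 9  [called from main, line 37]
  locate_pivot(4, 9) -> 12  [called from main, line 39]
Origin of each log line:
  1: logged in main at line 35
  2: logged in gauge_drift at line 8
  3: logged in fold_scores at line 2
  4: logged in gauge_drift at line 10
  5: logged in rate_window at line 15
  6: logged in rate_window at line 20
  7: logged in main at line 38
  8: logged in locate_pivot at line 24
A correct fix: line 27: replace `12` with `13`.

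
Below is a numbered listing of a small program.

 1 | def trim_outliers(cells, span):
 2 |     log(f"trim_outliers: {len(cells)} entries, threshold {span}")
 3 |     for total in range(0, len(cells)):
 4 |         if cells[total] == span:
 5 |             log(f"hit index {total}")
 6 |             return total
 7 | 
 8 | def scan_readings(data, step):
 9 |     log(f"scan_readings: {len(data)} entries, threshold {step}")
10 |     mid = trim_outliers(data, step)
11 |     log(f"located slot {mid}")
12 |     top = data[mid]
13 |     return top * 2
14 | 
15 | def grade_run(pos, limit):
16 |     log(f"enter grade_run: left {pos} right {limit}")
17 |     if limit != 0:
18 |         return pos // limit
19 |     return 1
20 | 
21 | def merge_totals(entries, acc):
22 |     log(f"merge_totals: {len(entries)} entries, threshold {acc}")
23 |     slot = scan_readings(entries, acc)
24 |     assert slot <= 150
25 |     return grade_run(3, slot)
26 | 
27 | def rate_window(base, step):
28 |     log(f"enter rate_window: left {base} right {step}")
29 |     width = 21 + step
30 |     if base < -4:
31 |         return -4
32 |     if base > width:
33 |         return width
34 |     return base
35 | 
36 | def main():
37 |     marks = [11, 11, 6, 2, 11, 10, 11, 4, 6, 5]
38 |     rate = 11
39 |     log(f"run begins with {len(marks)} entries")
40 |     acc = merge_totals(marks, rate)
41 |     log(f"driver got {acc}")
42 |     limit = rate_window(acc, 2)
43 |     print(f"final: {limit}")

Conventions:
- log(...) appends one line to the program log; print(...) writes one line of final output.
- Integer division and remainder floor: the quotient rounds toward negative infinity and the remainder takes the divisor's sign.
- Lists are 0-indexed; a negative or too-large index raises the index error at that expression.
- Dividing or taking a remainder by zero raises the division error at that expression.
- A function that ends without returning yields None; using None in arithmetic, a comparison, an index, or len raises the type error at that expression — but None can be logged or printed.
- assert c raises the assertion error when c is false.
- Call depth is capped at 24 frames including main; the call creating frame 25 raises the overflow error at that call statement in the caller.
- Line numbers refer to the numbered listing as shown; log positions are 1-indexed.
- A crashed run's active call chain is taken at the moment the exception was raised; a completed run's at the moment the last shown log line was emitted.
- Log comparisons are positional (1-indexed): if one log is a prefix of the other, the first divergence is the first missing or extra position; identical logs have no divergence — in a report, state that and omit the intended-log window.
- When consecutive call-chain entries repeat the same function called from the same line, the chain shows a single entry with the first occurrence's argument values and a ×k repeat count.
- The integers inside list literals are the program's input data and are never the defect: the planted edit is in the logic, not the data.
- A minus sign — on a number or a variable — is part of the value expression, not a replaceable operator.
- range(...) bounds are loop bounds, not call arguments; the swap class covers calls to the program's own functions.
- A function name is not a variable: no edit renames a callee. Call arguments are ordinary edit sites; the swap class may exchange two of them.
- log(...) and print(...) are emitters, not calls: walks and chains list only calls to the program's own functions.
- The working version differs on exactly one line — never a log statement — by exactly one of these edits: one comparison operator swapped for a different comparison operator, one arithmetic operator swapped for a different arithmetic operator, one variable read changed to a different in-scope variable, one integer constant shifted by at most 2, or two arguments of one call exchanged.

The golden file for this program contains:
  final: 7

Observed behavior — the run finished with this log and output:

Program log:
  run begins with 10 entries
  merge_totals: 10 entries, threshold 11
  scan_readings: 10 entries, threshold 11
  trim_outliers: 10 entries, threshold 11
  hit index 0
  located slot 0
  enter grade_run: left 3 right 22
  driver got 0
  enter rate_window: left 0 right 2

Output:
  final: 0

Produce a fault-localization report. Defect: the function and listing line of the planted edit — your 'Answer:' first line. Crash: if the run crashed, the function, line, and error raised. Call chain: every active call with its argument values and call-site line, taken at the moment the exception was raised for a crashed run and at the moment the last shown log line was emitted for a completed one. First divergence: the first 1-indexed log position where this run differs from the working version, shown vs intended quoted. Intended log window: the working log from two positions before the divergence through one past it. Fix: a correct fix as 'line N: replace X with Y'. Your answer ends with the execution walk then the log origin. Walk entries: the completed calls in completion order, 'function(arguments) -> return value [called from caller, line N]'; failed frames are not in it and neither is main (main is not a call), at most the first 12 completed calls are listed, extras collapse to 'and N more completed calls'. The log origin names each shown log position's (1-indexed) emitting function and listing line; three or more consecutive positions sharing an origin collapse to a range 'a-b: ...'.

Answer: the defect is in merge_totals at line 25.
Key observation: Position 7 is the first bad log line: 'enter grade_run: left 3 right 22' should read 'enter grade_run: left 22 right 3'.
Call chain: main -> rate_window(0, 2) (called at line 42).
First divergence: at position 7 the run shows 'enter grade_run: left 3 right 22' where the working version logs 'enter grade_run: left 22 right 3'.
Intended log window:
  5: hit index 0
  6: located slot 0
  7: enter grade_run: left 22 right 3
  8: driver got 7
Execution walk:
  trim_outliers([11, 11, 6, 2, 11, 10, 11, 4, 6, 5], 11) -> 0  [called from scan_readings, line 10]
  scan_readings([11, 11, 6, 2, 11, 10, 11, 4, 6, 5], 11) -> 22  [called from merge_totals, line 23]
  grade_run(3, 22) -> 0  [called from merge_totals, line 25]
  merge_totals([11, 11, 6, 2, 11, 10, 11, 4, 6, 5], 11) -> 0  [called from main, line 40]
  rate_window(0, 2) -> 0  [called from main, line 42]
Log origin:
  1: emitted by main (line 39)
  2: emitted by merge_totals (line 22)
  3: emitted by scan_readings (line 9)
  4: emitted by trim_outliers (line 2)
  5: emitted by trim_outliers (line 5)
  6: emitted by scan_readings (line 11)
  7: emitted by grade_run (line 16)
  8: emitted by main (line 41)
  9: emitted by rate_window (line 28)
A correct fix: line 25: replace `grade_run(3, slot)` with `grade_run(slot, 3)`.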